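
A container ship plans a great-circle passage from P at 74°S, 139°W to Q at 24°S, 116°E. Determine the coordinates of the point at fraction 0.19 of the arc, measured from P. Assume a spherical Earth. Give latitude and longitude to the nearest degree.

Convert each endpoint to a unit vector on the sphere (x = cos φ cos λ, y = cos φ sin λ, z = sin φ).
The central angle between the endpoints is δ = arccos(p₁·p₂) ≈ 1.239 rad (71.0°).
Interpolate at f = 0.19 with slerp weights a = sin((1−f)δ)/sin δ ≈ 0.892, b = sin(fδ)/sin δ ≈ 0.247.
p = a·p₁ + b·p₂ ≈ (-0.284, 0.041, -0.958); φ = arcsin(p_z) ≈ -73.30°, λ = atan2(p_y, p_x) ≈ 171.75°.

≈ 73°S, 172°E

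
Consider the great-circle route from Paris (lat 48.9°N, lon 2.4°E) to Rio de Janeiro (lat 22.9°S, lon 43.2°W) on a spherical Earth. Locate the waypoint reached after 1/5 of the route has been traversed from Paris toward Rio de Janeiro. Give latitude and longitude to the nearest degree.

≈ lat 36°N, lon 11°W

Convert each endpoint to a unit vector on the sphere (x = cos φ cos λ, y = cos φ sin λ, z = sin φ).
The central angle between the endpoints is δ = arccos(p₁·p₂) ≈ 1.440 rad (82.5°).
Interpolate at f = 1/5 with slerp weights a = sin((1−f)δ)/sin δ ≈ 0.921, b = sin(fδ)/sin δ ≈ 0.286.
p = a·p₁ + b·p₂ ≈ (0.798, -0.155, 0.583); φ = arcsin(p_z) ≈ 35.65°, λ = atan2(p_y, p_x) ≈ -11.02°.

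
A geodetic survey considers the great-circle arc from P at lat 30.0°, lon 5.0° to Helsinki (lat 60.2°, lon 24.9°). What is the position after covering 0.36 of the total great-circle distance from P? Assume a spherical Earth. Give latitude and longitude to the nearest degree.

≈ lat 41°, lon 10°

The haversine formula gives a central angle δ ≈ 0.576 rad (33.0°) between the endpoints.
Interpolate at f = 0.36 with slerp weights a = sin((1−f)δ)/sin δ ≈ 0.662, b = sin(fδ)/sin δ ≈ 0.378.
p = a·p₁ + b·p₂ ≈ (0.741, 0.129, 0.659); φ = arcsin(p_z) ≈ 41.21°, λ = atan2(p_y, p_x) ≈ 9.88°.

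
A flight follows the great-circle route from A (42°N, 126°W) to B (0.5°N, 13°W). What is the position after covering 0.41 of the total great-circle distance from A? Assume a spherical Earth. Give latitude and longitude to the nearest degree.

≈ (39°N, 68°W)

Write both endpoints as unit vectors p₁, p₂ with components (cos φ cos λ, cos φ sin λ, sin φ).
The central angle between the endpoints is δ = arccos(p₁·p₂) ≈ 1.859 rad (106.5°).
Interpolate at f = 0.41 with slerp weights a = sin((1−f)δ)/sin δ ≈ 0.928, b = sin(fδ)/sin δ ≈ 0.720.
p = a·p₁ + b·p₂ ≈ (0.296, -0.720, 0.627); φ = arcsin(p_z) ≈ 38.86°, λ = atan2(p_y, p_x) ≈ -67.62°.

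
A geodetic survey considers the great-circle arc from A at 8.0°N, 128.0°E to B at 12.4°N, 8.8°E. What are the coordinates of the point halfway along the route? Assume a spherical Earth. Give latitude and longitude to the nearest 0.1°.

≈ 19.6°N, 69.1°E

Write both endpoints as unit vectors p₁, p₂ with components (cos φ cos λ, cos φ sin λ, sin φ).
The central angle between the endpoints is δ = arccos(p₁·p₂) ≈ 2.029 rad (116.2°).
Interpolate at f = 1/2 with slerp weights a = sin((1−f)δ)/sin δ ≈ 0.947, b = sin(fδ)/sin δ ≈ 0.947.
p = a·p₁ + b·p₂ ≈ (0.337, 0.880, 0.335); φ = arcsin(p_z) ≈ 19.57°, λ = atan2(p_y, p_x) ≈ 69.07°.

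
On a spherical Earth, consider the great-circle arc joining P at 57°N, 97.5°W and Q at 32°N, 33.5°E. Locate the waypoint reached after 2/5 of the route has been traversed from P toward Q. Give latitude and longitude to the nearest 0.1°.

≈ 68.5°N, 25.3°W

Write both endpoints as unit vectors p₁, p₂ with components (cos φ cos λ, cos φ sin λ, sin φ).
The central angle between the endpoints is δ = arccos(p₁·p₂) ≈ 1.429 rad (81.9°).
Interpolate at f = 2/5 with slerp weights a = sin((1−f)δ)/sin δ ≈ 0.764, b = sin(fδ)/sin δ ≈ 0.546.
p = a·p₁ + b·p₂ ≈ (0.332, -0.157, 0.930); φ = arcsin(p_z) ≈ 68.46°, λ = atan2(p_y, p_x) ≈ -25.25°.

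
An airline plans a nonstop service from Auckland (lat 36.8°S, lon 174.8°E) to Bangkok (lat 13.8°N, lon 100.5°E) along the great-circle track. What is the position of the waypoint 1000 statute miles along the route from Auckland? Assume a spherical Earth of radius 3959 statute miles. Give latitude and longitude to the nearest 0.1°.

Convert each endpoint to a unit vector on the sphere (x = cos φ cos λ, y = cos φ sin λ, z = sin φ).
The central angle between the endpoints is δ = arccos(p₁·p₂) ≈ 1.503 rad (86.1°). The total great-circle distance is δ·R ≈ 1.503 × 3959 ≈ 5951 mi, so the target fraction is f = 1000/5951 ≈ 0.168.
Interpolate at f ≈ 0.168 with slerp weights a = sin((1−f)δ)/sin δ ≈ 0.951, b = sin(fδ)/sin δ ≈ 0.250.
p = a·p₁ + b·p₂ ≈ (-0.803, 0.308, -0.510); φ = arcsin(p_z) ≈ -30.67°, λ = atan2(p_y, p_x) ≈ 159.00°.

≈ lat 30.7°S, lon 159.0°E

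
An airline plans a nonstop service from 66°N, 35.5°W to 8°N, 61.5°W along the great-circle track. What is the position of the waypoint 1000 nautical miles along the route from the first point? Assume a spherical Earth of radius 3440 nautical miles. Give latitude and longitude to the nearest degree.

≈ 51°N, 49°W

Convert each endpoint to a unit vector on the sphere (x = cos φ cos λ, y = cos φ sin λ, z = sin φ).
The central angle between the endpoints is δ = arccos(p₁·p₂) ≈ 1.060 rad (60.7°). The total great-circle distance is δ·R ≈ 1.060 × 3440 ≈ 3645 nmi, so the target fraction is f = 1000/3645 ≈ 0.274.
Interpolate at f ≈ 0.274 with slerp weights a = sin((1−f)δ)/sin δ ≈ 0.797, b = sin(fδ)/sin δ ≈ 0.329.
p = a·p₁ + b·p₂ ≈ (0.419, -0.474, 0.774); φ = arcsin(p_z) ≈ 50.72°, λ = atan2(p_y, p_x) ≈ -48.52°.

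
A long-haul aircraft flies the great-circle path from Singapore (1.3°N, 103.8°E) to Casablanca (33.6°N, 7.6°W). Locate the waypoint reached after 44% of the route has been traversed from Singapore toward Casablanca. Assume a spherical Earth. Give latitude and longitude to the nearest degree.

Write both endpoints as unit vectors p₁, p₂ with components (cos φ cos λ, cos φ sin λ, sin φ).
The central angle between the endpoints is δ = arccos(p₁·p₂) ≈ 1.866 rad (106.9°).
Interpolate at f = 0.44 with slerp weights a = sin((1−f)δ)/sin δ ≈ 0.904, b = sin(fδ)/sin δ ≈ 0.765.
p = a·p₁ + b·p₂ ≈ (0.416, 0.794, 0.444); φ = arcsin(p_z) ≈ 26.36°, λ = atan2(p_y, p_x) ≈ 62.33°.

≈ 26°N, 62°E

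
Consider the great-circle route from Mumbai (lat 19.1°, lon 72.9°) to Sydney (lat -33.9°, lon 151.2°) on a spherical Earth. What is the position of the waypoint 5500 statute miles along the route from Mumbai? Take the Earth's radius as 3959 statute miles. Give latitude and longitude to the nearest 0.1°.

Write both endpoints as unit vectors p₁, p₂ with components (cos φ cos λ, cos φ sin λ, sin φ).
The central angle between the endpoints is δ = arccos(p₁·p₂) ≈ 1.594 rad (91.3°). The total great-circle distance is δ·R ≈ 1.594 × 3959 ≈ 6312 mi, so the target fraction is f = 5500/6312 ≈ 0.871.
Interpolate at f ≈ 0.871 with slerp weights a = sin((1−f)δ)/sin δ ≈ 0.204, b = sin(fδ)/sin δ ≈ 0.984.
p = a·p₁ + b·p₂ ≈ (-0.659, 0.577, -0.482); φ = arcsin(p_z) ≈ -28.82°, λ = atan2(p_y, p_x) ≈ 138.78°.

≈ lat -28.8°, lon 138.8°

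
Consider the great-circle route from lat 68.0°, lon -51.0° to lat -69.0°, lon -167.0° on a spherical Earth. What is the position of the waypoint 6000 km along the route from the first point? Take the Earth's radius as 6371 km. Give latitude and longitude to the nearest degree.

≈ lat 23°, lon -99°

Write both endpoints as unit vectors p₁, p₂ with components (cos φ cos λ, cos φ sin λ, sin φ).
The central angle between the endpoints is δ = arccos(p₁·p₂) ≈ 2.750 rad (157.6°). The total great-circle distance is δ·R ≈ 2.750 × 6371 ≈ 17523 km, so the target fraction is f = 6000/17523 ≈ 0.342.
Interpolate at f ≈ 0.342 with slerp weights a = sin((1−f)δ)/sin δ ≈ 2.549, b = sin(fδ)/sin δ ≈ 2.121.
p = a·p₁ + b·p₂ ≈ (-0.140, -0.913, 0.383); φ = arcsin(p_z) ≈ 22.54°, λ = atan2(p_y, p_x) ≈ -98.69°.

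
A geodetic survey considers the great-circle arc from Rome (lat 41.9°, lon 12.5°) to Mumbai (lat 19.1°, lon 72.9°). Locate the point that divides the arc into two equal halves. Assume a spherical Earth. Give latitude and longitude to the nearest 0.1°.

Convert each endpoint to a unit vector on the sphere (x = cos φ cos λ, y = cos φ sin λ, z = sin φ).
The central angle between the endpoints is δ = arccos(p₁·p₂) ≈ 0.969 rad (55.5°).
Interpolate at f = 1/2 with slerp weights a = sin((1−f)δ)/sin δ ≈ 0.565, b = sin(fδ)/sin δ ≈ 0.565.
p = a·p₁ + b·p₂ ≈ (0.568, 0.601, 0.562); φ = arcsin(p_z) ≈ 34.21°, λ = atan2(p_y, p_x) ≈ 46.65°.

≈ lat 34.2°, lon 46.7°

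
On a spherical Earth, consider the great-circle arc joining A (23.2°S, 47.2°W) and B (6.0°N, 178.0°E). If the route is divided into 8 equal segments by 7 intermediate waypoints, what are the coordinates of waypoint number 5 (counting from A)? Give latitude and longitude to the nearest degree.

The haversine formula gives a central angle δ ≈ 2.326 rad (133.3°) between the endpoints.
Interpolate at f = 5/8 with slerp weights a = sin((1−f)δ)/sin δ ≈ 1.051, b = sin(fδ)/sin δ ≈ 1.364.
p = a·p₁ + b·p₂ ≈ (-0.699, -0.662, -0.272); φ = arcsin(p_z) ≈ -15.76°, λ = atan2(p_y, p_x) ≈ -136.56°.

≈ (16°S, 137°W)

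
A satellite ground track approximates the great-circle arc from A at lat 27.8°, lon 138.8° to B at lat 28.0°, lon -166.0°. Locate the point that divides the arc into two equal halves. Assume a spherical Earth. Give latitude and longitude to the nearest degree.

Convert each endpoint to a unit vector on the sphere (x = cos φ cos λ, y = cos φ sin λ, z = sin φ).
The central angle between the endpoints is δ = arccos(p₁·p₂) ≈ 0.844 rad (48.3°).
Interpolate at f = 1/2 with slerp weights a = sin((1−f)δ)/sin δ ≈ 0.548, b = sin(fδ)/sin δ ≈ 0.548.
p = a·p₁ + b·p₂ ≈ (-0.834, 0.202, 0.513); φ = arcsin(p_z) ≈ 30.86°, λ = atan2(p_y, p_x) ≈ 166.37°.

≈ lat 31°, lon 166°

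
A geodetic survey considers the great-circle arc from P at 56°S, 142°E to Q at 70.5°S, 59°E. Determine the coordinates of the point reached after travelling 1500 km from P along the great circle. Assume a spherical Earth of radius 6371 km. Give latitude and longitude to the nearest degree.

≈ 66°S, 123°E

The haversine formula gives a central angle δ ≈ 0.636 rad (36.5°) between the endpoints. The total great-circle distance is δ·R ≈ 0.636 × 6371 ≈ 4055 km, so the target fraction is f = 1500/4055 ≈ 0.370.
Interpolate at f ≈ 0.370 with slerp weights a = sin((1−f)δ)/sin δ ≈ 0.657, b = sin(fδ)/sin δ ≈ 0.393.
p = a·p₁ + b·p₂ ≈ (-0.222, 0.338, -0.914); φ = arcsin(p_z) ≈ -66.13°, λ = atan2(p_y, p_x) ≈ 123.26°.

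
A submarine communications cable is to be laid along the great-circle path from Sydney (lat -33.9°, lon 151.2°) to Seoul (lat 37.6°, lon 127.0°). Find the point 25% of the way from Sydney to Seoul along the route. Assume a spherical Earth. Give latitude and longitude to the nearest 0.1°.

From cos δ = sin φ₁ sin φ₂ + cos φ₁ cos φ₂ cos Δλ, the central angle is δ ≈ 1.308 rad (75.0°).
Interpolate at f = 0.25 with slerp weights a = sin((1−f)δ)/sin δ ≈ 0.861, b = sin(fδ)/sin δ ≈ 0.333.
p = a·p₁ + b·p₂ ≈ (-0.785, 0.555, -0.277); φ = arcsin(p_z) ≈ -16.08°, λ = atan2(p_y, p_x) ≈ 144.74°.

≈ lat -16.1°, lon 144.7°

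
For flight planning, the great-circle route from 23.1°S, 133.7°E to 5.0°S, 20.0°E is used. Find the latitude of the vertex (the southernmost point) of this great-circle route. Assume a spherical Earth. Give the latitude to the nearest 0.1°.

≈ 27.1°S

The great circle lies in the plane with unit normal n̂ = (p₁ × p₂)/|p₁ × p₂|.
Here n̂_z ≈ -0.890; the vertex latitude is φ_max = arccos|n̂_z| ≈ 27.1°.
Check via Clairaut: cos φ_max = |cos φ₁| · sin C = cos(23.1°)·sin(104.6°) ≈ 0.890, again giving ≈ 27.1°.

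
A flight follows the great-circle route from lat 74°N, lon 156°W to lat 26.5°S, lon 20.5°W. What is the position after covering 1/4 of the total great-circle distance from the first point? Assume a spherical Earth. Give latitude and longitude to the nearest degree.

Write both endpoints as unit vectors p₁, p₂ with components (cos φ cos λ, cos φ sin λ, sin φ).
The central angle between the endpoints is δ = arccos(p₁·p₂) ≈ 2.220 rad (127.2°).
Interpolate at f = 1/4 with slerp weights a = sin((1−f)δ)/sin δ ≈ 1.250, b = sin(fδ)/sin δ ≈ 0.662.
p = a·p₁ + b·p₂ ≈ (0.240, -0.348, 0.906); φ = arcsin(p_z) ≈ 65.02°, λ = atan2(p_y, p_x) ≈ -55.38°.

≈ lat 65°N, lon 55°W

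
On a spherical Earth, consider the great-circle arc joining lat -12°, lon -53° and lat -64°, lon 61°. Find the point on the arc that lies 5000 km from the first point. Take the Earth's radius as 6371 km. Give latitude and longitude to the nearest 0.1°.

≈ lat -51.3°, lon -26.1°

Write both endpoints as unit vectors p₁, p₂ with components (cos φ cos λ, cos φ sin λ, sin φ).
The central angle between the endpoints is δ = arccos(p₁·p₂) ≈ 1.558 rad (89.3°). The total great-circle distance is δ·R ≈ 1.558 × 6371 ≈ 9928 km, so the target fraction is f = 5000/9928 ≈ 0.504.
Interpolate at f ≈ 0.504 with slerp weights a = sin((1−f)δ)/sin δ ≈ 0.699, b = sin(fδ)/sin δ ≈ 0.707.
p = a·p₁ + b·p₂ ≈ (0.562, -0.275, -0.780); φ = arcsin(p_z) ≈ -51.31°, λ = atan2(p_y, p_x) ≈ -26.08°.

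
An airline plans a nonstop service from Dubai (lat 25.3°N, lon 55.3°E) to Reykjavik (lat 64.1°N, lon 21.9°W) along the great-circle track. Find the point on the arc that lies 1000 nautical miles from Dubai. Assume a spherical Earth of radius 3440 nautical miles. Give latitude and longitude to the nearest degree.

≈ lat 40°N, lon 45°E

The haversine formula gives a central angle δ ≈ 1.079 rad (61.8°) between the endpoints. The total great-circle distance is δ·R ≈ 1.079 × 3440 ≈ 3713 nmi, so the target fraction is f = 1000/3713 ≈ 0.269.
Interpolate at f ≈ 0.269 with slerp weights a = sin((1−f)δ)/sin δ ≈ 0.805, b = sin(fδ)/sin δ ≈ 0.325.
p = a·p₁ + b·p₂ ≈ (0.546, 0.545, 0.636); φ = arcsin(p_z) ≈ 39.52°, λ = atan2(p_y, p_x) ≈ 44.96°.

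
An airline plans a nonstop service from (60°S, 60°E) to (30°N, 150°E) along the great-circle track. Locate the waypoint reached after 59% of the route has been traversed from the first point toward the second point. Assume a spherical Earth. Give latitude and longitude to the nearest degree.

≈ (11°S, 125°E)

Write both endpoints as unit vectors p₁, p₂ with components (cos φ cos λ, cos φ sin λ, sin φ).
The central angle between the endpoints is δ = arccos(p₁·p₂) ≈ 2.019 rad (115.7°).
Interpolate at f = 0.59 with slerp weights a = sin((1−f)δ)/sin δ ≈ 0.817, b = sin(fδ)/sin δ ≈ 1.030.
p = a·p₁ + b·p₂ ≈ (-0.569, 0.800, -0.192); φ = arcsin(p_z) ≈ -11.09°, λ = atan2(p_y, p_x) ≈ 125.40°.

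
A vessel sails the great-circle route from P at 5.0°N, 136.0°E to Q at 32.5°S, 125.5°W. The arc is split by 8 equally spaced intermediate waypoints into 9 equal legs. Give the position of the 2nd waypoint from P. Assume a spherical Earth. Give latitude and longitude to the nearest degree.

From cos δ = sin φ₁ sin φ₂ + cos φ₁ cos φ₂ cos Δλ, the central angle is δ ≈ 1.743 rad (99.8°).
Interpolate at f = 2/9 with slerp weights a = sin((1−f)δ)/sin δ ≈ 0.991, b = sin(fδ)/sin δ ≈ 0.383.
p = a·p₁ + b·p₂ ≈ (-0.898, 0.423, -0.120); φ = arcsin(p_z) ≈ -6.86°, λ = atan2(p_y, p_x) ≈ 154.79°.

≈ 7°S, 155°E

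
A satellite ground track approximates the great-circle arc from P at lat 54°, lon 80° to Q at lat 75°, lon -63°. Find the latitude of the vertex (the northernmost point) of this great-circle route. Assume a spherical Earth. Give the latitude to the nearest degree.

≈ 83°

The great circle lies in the plane with unit normal n̂ = (p₁ × p₂)/|p₁ × p₂|.
Here n̂_z ≈ -0.122; the vertex latitude is φ_max = arccos|n̂_z| ≈ 83.0°.
Check via Clairaut: cos φ_max = |cos φ₁| · sin C = cos(54.0°)·sin(12.0°) ≈ 0.122, again giving ≈ 83.0°.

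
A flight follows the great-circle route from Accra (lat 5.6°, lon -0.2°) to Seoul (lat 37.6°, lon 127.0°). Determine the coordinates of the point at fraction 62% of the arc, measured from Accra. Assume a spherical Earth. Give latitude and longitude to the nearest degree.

≈ lat 45°, lon 68°

Convert each endpoint to a unit vector on the sphere (x = cos φ cos λ, y = cos φ sin λ, z = sin φ).
The central angle between the endpoints is δ = arccos(p₁·p₂) ≈ 2.001 rad (114.7°).
Interpolate at f = 0.62 with slerp weights a = sin((1−f)δ)/sin δ ≈ 0.758, b = sin(fδ)/sin δ ≈ 1.041.
p = a·p₁ + b·p₂ ≈ (0.258, 0.656, 0.709); φ = arcsin(p_z) ≈ 45.16°, λ = atan2(p_y, p_x) ≈ 68.50°.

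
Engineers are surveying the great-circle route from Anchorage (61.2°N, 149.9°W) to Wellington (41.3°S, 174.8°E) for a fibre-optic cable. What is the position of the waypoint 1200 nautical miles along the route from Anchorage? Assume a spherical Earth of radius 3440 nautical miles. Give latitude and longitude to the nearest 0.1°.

≈ (42.6°N, 162.0°W)

Convert each endpoint to a unit vector on the sphere (x = cos φ cos λ, y = cos φ sin λ, z = sin φ).
The central angle between the endpoints is δ = arccos(p₁·p₂) ≈ 1.858 rad (106.4°). The total great-circle distance is δ·R ≈ 1.858 × 3440 ≈ 6390 nmi, so the target fraction is f = 1200/6390 ≈ 0.188.
Interpolate at f ≈ 0.188 with slerp weights a = sin((1−f)δ)/sin δ ≈ 1.041, b = sin(fδ)/sin δ ≈ 0.356.
p = a·p₁ + b·p₂ ≈ (-0.700, -0.227, 0.677); φ = arcsin(p_z) ≈ 42.59°, λ = atan2(p_y, p_x) ≈ -162.03°.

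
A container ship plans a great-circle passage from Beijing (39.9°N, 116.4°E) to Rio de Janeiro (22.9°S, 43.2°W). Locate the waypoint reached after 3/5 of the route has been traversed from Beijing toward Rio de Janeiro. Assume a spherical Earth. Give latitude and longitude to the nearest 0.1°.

Write both endpoints as unit vectors p₁, p₂ with components (cos φ cos λ, cos φ sin λ, sin φ).
The central angle between the endpoints is δ = arccos(p₁·p₂) ≈ 2.719 rad (155.8°).
Interpolate at f = 3/5 with slerp weights a = sin((1−f)δ)/sin δ ≈ 2.159, b = sin(fδ)/sin δ ≈ 2.433.
p = a·p₁ + b·p₂ ≈ (0.898, -0.051, 0.438); φ = arcsin(p_z) ≈ 25.96°, λ = atan2(p_y, p_x) ≈ -3.26°.

≈ (26.0°N, 3.3°W)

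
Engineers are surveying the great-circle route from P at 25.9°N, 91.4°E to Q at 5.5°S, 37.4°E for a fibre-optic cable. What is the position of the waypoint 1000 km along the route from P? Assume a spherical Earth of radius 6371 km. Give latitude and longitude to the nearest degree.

≈ 22°N, 82°E

Write both endpoints as unit vectors p₁, p₂ with components (cos φ cos λ, cos φ sin λ, sin φ).
The central angle between the endpoints is δ = arccos(p₁·p₂) ≈ 1.065 rad (61.0°). The total great-circle distance is δ·R ≈ 1.065 × 6371 ≈ 6786 km, so the target fraction is f = 1000/6786 ≈ 0.147.
Interpolate at f ≈ 0.147 with slerp weights a = sin((1−f)δ)/sin δ ≈ 0.901, b = sin(fδ)/sin δ ≈ 0.179.
p = a·p₁ + b·p₂ ≈ (0.121, 0.918, 0.376); φ = arcsin(p_z) ≈ 22.12°, λ = atan2(p_y, p_x) ≈ 82.46°.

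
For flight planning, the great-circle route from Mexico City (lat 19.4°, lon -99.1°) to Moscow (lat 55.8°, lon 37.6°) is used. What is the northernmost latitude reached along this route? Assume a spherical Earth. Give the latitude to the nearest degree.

The great circle lies in the plane with unit normal n̂ = (p₁ × p₂)/|p₁ × p₂|.
Here n̂_z ≈ +0.366; the vertex latitude is φ_max = arccos|n̂_z| ≈ 68.5°.
Check via Clairaut: cos φ_max = |cos φ₁| · sin C = cos(19.4°)·sin(22.8°) ≈ 0.366, again giving ≈ 68.5°.

≈ 69°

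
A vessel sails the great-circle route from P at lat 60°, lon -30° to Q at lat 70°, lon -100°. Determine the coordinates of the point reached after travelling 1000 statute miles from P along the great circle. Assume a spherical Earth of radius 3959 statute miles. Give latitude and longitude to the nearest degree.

The haversine formula gives a central angle δ ≈ 0.511 rad (29.3°) between the endpoints. The total great-circle distance is δ·R ≈ 0.511 × 3959 ≈ 2023 mi, so the target fraction is f = 1000/2023 ≈ 0.494.
Interpolate at f ≈ 0.494 with slerp weights a = sin((1−f)δ)/sin δ ≈ 0.522, b = sin(fδ)/sin δ ≈ 0.511.
p = a·p₁ + b·p₂ ≈ (0.196, -0.303, 0.933); φ = arcsin(p_z) ≈ 68.86°, λ = atan2(p_y, p_x) ≈ -57.10°.

≈ lat 69°, lon -57°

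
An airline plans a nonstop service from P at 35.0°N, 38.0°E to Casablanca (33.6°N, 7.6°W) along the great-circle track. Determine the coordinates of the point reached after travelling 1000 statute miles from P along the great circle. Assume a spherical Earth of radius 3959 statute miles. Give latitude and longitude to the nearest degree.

Write both endpoints as unit vectors p₁, p₂ with components (cos φ cos λ, cos φ sin λ, sin φ).
The central angle between the endpoints is δ = arccos(p₁·p₂) ≈ 0.652 rad (37.4°). The total great-circle distance is δ·R ≈ 0.652 × 3959 ≈ 2582 mi, so the target fraction is f = 1000/2582 ≈ 0.387.
Interpolate at f ≈ 0.387 with slerp weights a = sin((1−f)δ)/sin δ ≈ 0.641, b = sin(fδ)/sin δ ≈ 0.412.
p = a·p₁ + b·p₂ ≈ (0.754, 0.278, 0.596); φ = arcsin(p_z) ≈ 36.55°, λ = atan2(p_y, p_x) ≈ 20.24°.

≈ 37°N, 20°E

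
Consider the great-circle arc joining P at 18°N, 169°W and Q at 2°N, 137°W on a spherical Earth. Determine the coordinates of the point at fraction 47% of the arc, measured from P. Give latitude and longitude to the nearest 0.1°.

Convert each endpoint to a unit vector on the sphere (x = cos φ cos λ, y = cos φ sin λ, z = sin φ).
The central angle between the endpoints is δ = arccos(p₁·p₂) ≈ 0.615 rad (35.2°).
Interpolate at f = 0.47 with slerp weights a = sin((1−f)δ)/sin δ ≈ 0.555, b = sin(fδ)/sin δ ≈ 0.494.
p = a·p₁ + b·p₂ ≈ (-0.879, -0.437, 0.189); φ = arcsin(p_z) ≈ 10.88°, λ = atan2(p_y, p_x) ≈ -153.55°.

≈ 10.9°N, 153.5°W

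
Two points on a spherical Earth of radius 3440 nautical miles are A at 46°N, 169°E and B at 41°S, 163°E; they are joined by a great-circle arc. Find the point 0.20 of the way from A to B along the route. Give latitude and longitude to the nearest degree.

The haversine formula gives a central angle δ ≈ 1.521 rad (87.2°) between the endpoints.
Interpolate at f = 0.20 with slerp weights a = sin((1−f)δ)/sin δ ≈ 0.939, b = sin(fδ)/sin δ ≈ 0.300.
p = a·p₁ + b·p₂ ≈ (-0.857, 0.191, 0.479); φ = arcsin(p_z) ≈ 28.61°, λ = atan2(p_y, p_x) ≈ 167.46°.

≈ 29°N, 167°E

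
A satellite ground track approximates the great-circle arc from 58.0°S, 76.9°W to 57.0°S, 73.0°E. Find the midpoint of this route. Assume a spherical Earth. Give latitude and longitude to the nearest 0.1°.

Write both endpoints as unit vectors p₁, p₂ with components (cos φ cos λ, cos φ sin λ, sin φ).
The central angle between the endpoints is δ = arccos(p₁·p₂) ≈ 1.091 rad (62.5°).
Interpolate at f = 1/2 with slerp weights a = sin((1−f)δ)/sin δ ≈ 0.585, b = sin(fδ)/sin δ ≈ 0.585.
p = a·p₁ + b·p₂ ≈ (0.163, 0.003, -0.987); φ = arcsin(p_z) ≈ -80.60°, λ = atan2(p_y, p_x) ≈ 0.97°.

≈ 80.6°S, 1.0°E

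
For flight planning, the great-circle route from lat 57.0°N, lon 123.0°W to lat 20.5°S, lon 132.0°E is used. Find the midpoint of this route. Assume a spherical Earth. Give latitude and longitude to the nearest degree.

≈ lat 27°N, lon 165°E

Convert each endpoint to a unit vector on the sphere (x = cos φ cos λ, y = cos φ sin λ, z = sin φ).
The central angle between the endpoints is δ = arccos(p₁·p₂) ≈ 2.011 rad (115.2°).
Interpolate at f = 1/2 with slerp weights a = sin((1−f)δ)/sin δ ≈ 0.933, b = sin(fδ)/sin δ ≈ 0.933.
p = a·p₁ + b·p₂ ≈ (-0.862, 0.223, 0.456); φ = arcsin(p_z) ≈ 27.12°, λ = atan2(p_y, p_x) ≈ 165.47°.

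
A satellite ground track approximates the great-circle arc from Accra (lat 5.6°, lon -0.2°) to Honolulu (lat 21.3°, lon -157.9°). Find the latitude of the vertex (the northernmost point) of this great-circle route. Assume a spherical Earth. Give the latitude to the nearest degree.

The great circle lies in the plane with unit normal n̂ = (p₁ × p₂)/|p₁ × p₂|.
Here n̂_z ≈ -0.619; the vertex latitude is φ_max = arccos|n̂_z| ≈ 51.8°.
Check via Clairaut: cos φ_max = |cos φ₁| · sin C = cos(5.6°)·sin(38.4°) ≈ 0.619, again giving ≈ 51.8°.

≈ 52°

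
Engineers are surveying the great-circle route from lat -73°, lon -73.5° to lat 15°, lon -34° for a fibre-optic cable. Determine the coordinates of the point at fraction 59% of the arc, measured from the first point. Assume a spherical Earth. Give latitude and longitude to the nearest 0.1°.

≈ lat -22.0°, lon -41.0°

Convert each endpoint to a unit vector on the sphere (x = cos φ cos λ, y = cos φ sin λ, z = sin φ).
The central angle between the endpoints is δ = arccos(p₁·p₂) ≈ 1.600 rad (91.7°).
Interpolate at f = 0.59 with slerp weights a = sin((1−f)δ)/sin δ ≈ 0.610, b = sin(fδ)/sin δ ≈ 0.810.
p = a·p₁ + b·p₂ ≈ (0.700, -0.609, -0.374); φ = arcsin(p_z) ≈ -21.96°, λ = atan2(p_y, p_x) ≈ -41.03°.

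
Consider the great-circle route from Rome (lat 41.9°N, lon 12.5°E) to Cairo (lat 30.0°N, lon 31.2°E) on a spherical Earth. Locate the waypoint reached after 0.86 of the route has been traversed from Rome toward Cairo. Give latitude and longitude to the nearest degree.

≈ lat 32°N, lon 29°E

The haversine formula gives a central angle δ ≈ 0.335 rad (19.2°) between the endpoints.
Interpolate at f = 0.86 with slerp weights a = sin((1−f)δ)/sin δ ≈ 0.143, b = sin(fδ)/sin δ ≈ 0.864.
p = a·p₁ + b·p₂ ≈ (0.744, 0.411, 0.527); φ = arcsin(p_z) ≈ 31.83°, λ = atan2(p_y, p_x) ≈ 28.90°.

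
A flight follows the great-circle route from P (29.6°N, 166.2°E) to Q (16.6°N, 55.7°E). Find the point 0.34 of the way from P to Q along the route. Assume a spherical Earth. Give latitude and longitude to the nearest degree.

≈ (38°N, 127°E)

From cos δ = sin φ₁ sin φ₂ + cos φ₁ cos φ₂ cos Δλ, the central angle is δ ≈ 1.722 rad (98.7°).
Interpolate at f = 0.34 with slerp weights a = sin((1−f)δ)/sin δ ≈ 0.918, b = sin(fδ)/sin δ ≈ 0.559.
p = a·p₁ + b·p₂ ≈ (-0.473, 0.633, 0.613); φ = arcsin(p_z) ≈ 37.81°, λ = atan2(p_y, p_x) ≈ 126.77°.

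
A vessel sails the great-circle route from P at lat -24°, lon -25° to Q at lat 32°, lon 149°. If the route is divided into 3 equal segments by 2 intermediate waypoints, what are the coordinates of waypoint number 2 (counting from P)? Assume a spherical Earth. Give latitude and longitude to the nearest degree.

≈ lat 61°, lon 71°

Convert each endpoint to a unit vector on the sphere (x = cos φ cos λ, y = cos φ sin λ, z = sin φ).
The central angle between the endpoints is δ = arccos(p₁·p₂) ≈ 2.974 rad (170.4°).
Interpolate at f = 2/3 with slerp weights a = sin((1−f)δ)/sin δ ≈ 5.023, b = sin(fδ)/sin δ ≈ 5.500.
p = a·p₁ + b·p₂ ≈ (0.160, 0.463, 0.872); φ = arcsin(p_z) ≈ 60.65°, λ = atan2(p_y, p_x) ≈ 70.89°.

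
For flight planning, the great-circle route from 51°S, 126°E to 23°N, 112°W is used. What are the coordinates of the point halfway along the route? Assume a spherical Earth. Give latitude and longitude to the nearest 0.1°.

≈ 26.0°S, 154.3°W

Write both endpoints as unit vectors p₁, p₂ with components (cos φ cos λ, cos φ sin λ, sin φ).
The central angle between the endpoints is δ = arccos(p₁·p₂) ≈ 2.228 rad (127.6°).
Interpolate at f = 1/2 with slerp weights a = sin((1−f)δ)/sin δ ≈ 1.133, b = sin(fδ)/sin δ ≈ 1.133.
p = a·p₁ + b·p₂ ≈ (-0.810, -0.390, -0.438); φ = arcsin(p_z) ≈ -25.97°, λ = atan2(p_y, p_x) ≈ -154.28°.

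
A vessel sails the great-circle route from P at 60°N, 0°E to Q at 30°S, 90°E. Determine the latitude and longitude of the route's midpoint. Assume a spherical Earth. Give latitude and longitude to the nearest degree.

≈ 20°N, 60°E

Write both endpoints as unit vectors p₁, p₂ with components (cos φ cos λ, cos φ sin λ, sin φ).
The central angle between the endpoints is δ = arccos(p₁·p₂) ≈ 2.019 rad (115.7°).
Interpolate at f = 1/2 with slerp weights a = sin((1−f)δ)/sin δ ≈ 0.939, b = sin(fδ)/sin δ ≈ 0.939.
p = a·p₁ + b·p₂ ≈ (0.470, 0.813, 0.344); φ = arcsin(p_z) ≈ 20.10°, λ = atan2(p_y, p_x) ≈ 60.00°.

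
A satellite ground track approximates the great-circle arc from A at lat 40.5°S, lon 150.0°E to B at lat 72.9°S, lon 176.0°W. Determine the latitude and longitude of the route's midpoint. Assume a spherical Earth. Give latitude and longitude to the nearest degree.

Write both endpoints as unit vectors p₁, p₂ with components (cos φ cos λ, cos φ sin λ, sin φ).
The central angle between the endpoints is δ = arccos(p₁·p₂) ≈ 0.633 rad (36.3°).
Interpolate at f = 1/2 with slerp weights a = sin((1−f)δ)/sin δ ≈ 0.526, b = sin(fδ)/sin δ ≈ 0.526.
p = a·p₁ + b·p₂ ≈ (-0.501, 0.189, -0.845); φ = arcsin(p_z) ≈ -57.63°, λ = atan2(p_y, p_x) ≈ 159.30°.

≈ lat 58°S, lon 159°E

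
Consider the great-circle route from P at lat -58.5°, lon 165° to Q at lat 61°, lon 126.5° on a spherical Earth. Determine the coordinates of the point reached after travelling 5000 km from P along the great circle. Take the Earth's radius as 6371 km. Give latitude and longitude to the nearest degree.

≈ lat -15°, lon 150°

Write both endpoints as unit vectors p₁, p₂ with components (cos φ cos λ, cos φ sin λ, sin φ).
The central angle between the endpoints is δ = arccos(p₁·p₂) ≈ 2.150 rad (123.2°). The total great-circle distance is δ·R ≈ 2.150 × 6371 ≈ 13699 km, so the target fraction is f = 5000/13699 ≈ 0.365.
Interpolate at f ≈ 0.365 with slerp weights a = sin((1−f)δ)/sin δ ≈ 1.170, b = sin(fδ)/sin δ ≈ 0.845.
p = a·p₁ + b·p₂ ≈ (-0.834, 0.487, -0.259); φ = arcsin(p_z) ≈ -15.00°, λ = atan2(p_y, p_x) ≈ 149.70°.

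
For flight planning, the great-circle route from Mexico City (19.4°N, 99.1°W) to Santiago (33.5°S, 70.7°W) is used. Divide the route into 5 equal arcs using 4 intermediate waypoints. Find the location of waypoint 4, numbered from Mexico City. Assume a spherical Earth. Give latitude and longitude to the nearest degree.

Write both endpoints as unit vectors p₁, p₂ with components (cos φ cos λ, cos φ sin λ, sin φ).
The central angle between the endpoints is δ = arccos(p₁·p₂) ≈ 1.037 rad (59.4°).
Interpolate at f = 4/5 with slerp weights a = sin((1−f)δ)/sin δ ≈ 0.239, b = sin(fδ)/sin δ ≈ 0.857.
p = a·p₁ + b·p₂ ≈ (0.200, -0.897, -0.393); φ = arcsin(p_z) ≈ -23.17°, λ = atan2(p_y, p_x) ≈ -77.40°.

≈ (23°S, 77°W)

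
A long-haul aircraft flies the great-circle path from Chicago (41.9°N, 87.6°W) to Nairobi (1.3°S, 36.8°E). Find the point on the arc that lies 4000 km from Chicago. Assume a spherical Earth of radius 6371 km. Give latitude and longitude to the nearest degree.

≈ (46°N, 37°W)

The haversine formula gives a central angle δ ≈ 2.021 rad (115.8°) between the endpoints. The total great-circle distance is δ·R ≈ 2.021 × 6371 ≈ 12879 km, so the target fraction is f = 4000/12879 ≈ 0.311.
Interpolate at f ≈ 0.311 with slerp weights a = sin((1−f)δ)/sin δ ≈ 1.094, b = sin(fδ)/sin δ ≈ 0.653.
p = a·p₁ + b·p₂ ≈ (0.556, -0.422, 0.715); φ = arcsin(p_z) ≈ 45.68°, λ = atan2(p_y, p_x) ≈ -37.20°.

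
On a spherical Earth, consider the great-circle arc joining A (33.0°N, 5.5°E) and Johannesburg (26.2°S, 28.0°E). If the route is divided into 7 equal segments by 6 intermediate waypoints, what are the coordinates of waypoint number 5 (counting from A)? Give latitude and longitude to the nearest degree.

The haversine formula gives a central angle δ ≈ 1.099 rad (63.0°) between the endpoints.
Interpolate at f = 5/7 with slerp weights a = sin((1−f)δ)/sin δ ≈ 0.347, b = sin(fδ)/sin δ ≈ 0.793.
p = a·p₁ + b·p₂ ≈ (0.918, 0.362, -0.161); φ = arcsin(p_z) ≈ -9.29°, λ = atan2(p_y, p_x) ≈ 21.53°.

≈ (9°S, 22°E)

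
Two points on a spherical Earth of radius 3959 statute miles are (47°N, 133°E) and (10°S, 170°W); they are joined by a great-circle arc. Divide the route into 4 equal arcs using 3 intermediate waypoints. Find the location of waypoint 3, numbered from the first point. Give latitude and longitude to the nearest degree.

The haversine formula gives a central angle δ ≈ 1.330 rad (76.2°) between the endpoints.
Interpolate at f = 3/4 with slerp weights a = sin((1−f)δ)/sin δ ≈ 0.336, b = sin(fδ)/sin δ ≈ 0.865.
p = a·p₁ + b·p₂ ≈ (-0.995, 0.020, 0.096); φ = arcsin(p_z) ≈ 5.48°, λ = atan2(p_y, p_x) ≈ 178.87°.

≈ (5°N, 179°E)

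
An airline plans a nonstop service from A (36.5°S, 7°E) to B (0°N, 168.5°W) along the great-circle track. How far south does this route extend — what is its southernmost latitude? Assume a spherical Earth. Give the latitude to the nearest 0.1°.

The great circle lies in the plane with unit normal n̂ = (p₁ × p₂)/|p₁ × p₂|.
Here n̂_z ≈ -0.105; the vertex latitude is φ_max = arccos|n̂_z| ≈ 83.9°.
Check via Clairaut: cos φ_max = |cos φ₁| · sin C = cos(36.5°)·sin(172.5°) ≈ 0.105, again giving ≈ 83.9°.

≈ 83.9°S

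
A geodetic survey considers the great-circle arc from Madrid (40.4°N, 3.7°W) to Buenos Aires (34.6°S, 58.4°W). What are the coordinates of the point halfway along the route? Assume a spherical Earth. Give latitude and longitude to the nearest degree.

Write both endpoints as unit vectors p₁, p₂ with components (cos φ cos λ, cos φ sin λ, sin φ).
The central angle between the endpoints is δ = arccos(p₁·p₂) ≈ 1.577 rad (90.3°).
Interpolate at f = 1/2 with slerp weights a = sin((1−f)δ)/sin δ ≈ 0.709, b = sin(fδ)/sin δ ≈ 0.709.
p = a·p₁ + b·p₂ ≈ (0.845, -0.532, 0.057); φ = arcsin(p_z) ≈ 3.26°, λ = atan2(p_y, p_x) ≈ -32.20°.

≈ 3°N, 32°W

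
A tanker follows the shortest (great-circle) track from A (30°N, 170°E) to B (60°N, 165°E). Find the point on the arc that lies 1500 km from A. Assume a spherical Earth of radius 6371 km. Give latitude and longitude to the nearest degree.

≈ (43°N, 168°E)

Write both endpoints as unit vectors p₁, p₂ with components (cos φ cos λ, cos φ sin λ, sin φ).
The central angle between the endpoints is δ = arccos(p₁·p₂) ≈ 0.527 rad (30.2°). The total great-circle distance is δ·R ≈ 0.527 × 6371 ≈ 3357 km, so the target fraction is f = 1500/3357 ≈ 0.447.
Interpolate at f ≈ 0.447 with slerp weights a = sin((1−f)δ)/sin δ ≈ 0.571, b = sin(fδ)/sin δ ≈ 0.464.
p = a·p₁ + b·p₂ ≈ (-0.711, 0.146, 0.687); φ = arcsin(p_z) ≈ 43.43°, λ = atan2(p_y, p_x) ≈ 168.40°.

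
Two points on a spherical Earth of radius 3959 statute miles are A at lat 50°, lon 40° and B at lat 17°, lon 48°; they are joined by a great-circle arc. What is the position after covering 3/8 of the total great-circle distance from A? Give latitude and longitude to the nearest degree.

Write both endpoints as unit vectors p₁, p₂ with components (cos φ cos λ, cos φ sin λ, sin φ).
The central angle between the endpoints is δ = arccos(p₁·p₂) ≈ 0.587 rad (33.6°).
Interpolate at f = 3/8 with slerp weights a = sin((1−f)δ)/sin δ ≈ 0.648, b = sin(fδ)/sin δ ≈ 0.394.
p = a·p₁ + b·p₂ ≈ (0.571, 0.548, 0.611); φ = arcsin(p_z) ≈ 37.69°, λ = atan2(p_y, p_x) ≈ 43.80°.

≈ lat 38°, lon 44°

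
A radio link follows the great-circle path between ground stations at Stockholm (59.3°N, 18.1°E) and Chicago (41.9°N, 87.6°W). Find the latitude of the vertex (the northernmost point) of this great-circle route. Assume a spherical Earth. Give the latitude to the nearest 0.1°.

The great circle lies in the plane with unit normal n̂ = (p₁ × p₂)/|p₁ × p₂|.
Here n̂_z ≈ -0.415; the vertex latitude is φ_max = arccos|n̂_z| ≈ 65.5°.
Check via Clairaut: cos φ_max = |cos φ₁| · sin C = cos(59.3°)·sin(54.3°) ≈ 0.415, again giving ≈ 65.5°.

≈ 65.5°N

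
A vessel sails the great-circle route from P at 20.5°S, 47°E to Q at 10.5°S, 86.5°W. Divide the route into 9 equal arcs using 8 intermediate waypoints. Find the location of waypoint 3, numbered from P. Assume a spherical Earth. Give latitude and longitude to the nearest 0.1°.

≈ 34.8°S, 2.4°E

Convert each endpoint to a unit vector on the sphere (x = cos φ cos λ, y = cos φ sin λ, z = sin φ).
The central angle between the endpoints is δ = arccos(p₁·p₂) ≈ 2.177 rad (124.8°).
Interpolate at f = 3/9 with slerp weights a = sin((1−f)δ)/sin δ ≈ 1.209, b = sin(fδ)/sin δ ≈ 0.808.
p = a·p₁ + b·p₂ ≈ (0.821, 0.035, -0.570); φ = arcsin(p_z) ≈ -34.78°, λ = atan2(p_y, p_x) ≈ 2.44°.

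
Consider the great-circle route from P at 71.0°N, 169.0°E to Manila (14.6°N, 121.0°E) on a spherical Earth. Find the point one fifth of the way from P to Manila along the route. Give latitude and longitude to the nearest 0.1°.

≈ 61.7°N, 147.2°E

Write both endpoints as unit vectors p₁, p₂ with components (cos φ cos λ, cos φ sin λ, sin φ).
The central angle between the endpoints is δ = arccos(p₁·p₂) ≈ 1.105 rad (63.3°).
Interpolate at f = 1/5 with slerp weights a = sin((1−f)δ)/sin δ ≈ 0.865, b = sin(fδ)/sin δ ≈ 0.245.
p = a·p₁ + b·p₂ ≈ (-0.399, 0.257, 0.880); φ = arcsin(p_z) ≈ 61.66°, λ = atan2(p_y, p_x) ≈ 147.18°.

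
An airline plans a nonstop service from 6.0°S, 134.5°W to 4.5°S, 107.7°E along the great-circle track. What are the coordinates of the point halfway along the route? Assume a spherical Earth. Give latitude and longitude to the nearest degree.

≈ 10°S, 166°E

From cos δ = sin φ₁ sin φ₂ + cos φ₁ cos φ₂ cos Δλ, the central angle is δ ≈ 2.042 rad (117.0°).
Interpolate at f = 1/2 with slerp weights a = sin((1−f)δ)/sin δ ≈ 0.957, b = sin(fδ)/sin δ ≈ 0.957.
p = a·p₁ + b·p₂ ≈ (-0.957, 0.230, -0.175); φ = arcsin(p_z) ≈ -10.09°, λ = atan2(p_y, p_x) ≈ 166.49°.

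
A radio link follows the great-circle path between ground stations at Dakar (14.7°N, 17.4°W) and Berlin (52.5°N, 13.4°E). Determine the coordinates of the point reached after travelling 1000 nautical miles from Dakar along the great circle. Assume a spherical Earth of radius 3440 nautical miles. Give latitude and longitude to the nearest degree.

≈ (29°N, 9°W)

From cos δ = sin φ₁ sin φ₂ + cos φ₁ cos φ₂ cos Δλ, the central angle is δ ≈ 0.785 rad (45.0°). The total great-circle distance is δ·R ≈ 0.785 × 3440 ≈ 2702 nmi, so the target fraction is f = 1000/2702 ≈ 0.370.
Interpolate at f ≈ 0.370 with slerp weights a = sin((1−f)δ)/sin δ ≈ 0.671, b = sin(fδ)/sin δ ≈ 0.405.
p = a·p₁ + b·p₂ ≈ (0.860, -0.137, 0.492); φ = arcsin(p_z) ≈ 29.47°, λ = atan2(p_y, p_x) ≈ -9.06°.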